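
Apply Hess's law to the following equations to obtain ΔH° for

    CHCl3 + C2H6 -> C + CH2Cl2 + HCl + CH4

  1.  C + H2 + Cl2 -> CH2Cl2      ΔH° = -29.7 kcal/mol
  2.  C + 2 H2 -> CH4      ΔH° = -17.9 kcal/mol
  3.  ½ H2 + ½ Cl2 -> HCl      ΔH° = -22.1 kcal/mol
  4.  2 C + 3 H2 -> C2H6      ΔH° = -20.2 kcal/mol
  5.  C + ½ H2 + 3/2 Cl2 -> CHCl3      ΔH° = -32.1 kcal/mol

eq. 1 as written: -29.7 kcal/mol
eq. 2 as written: -17.9 kcal/mol
eq. 3 as written: -22.1 kcal/mol
eq. 4 reversed: +20.2 kcal/mol
eq. 5 reversed: +32.1 kcal/mol
ΔH° = (-29.7) + (-17.9) + (-22.1) + (+20.2) + (+32.1) = -17.4 kcal/mol

ΔH° = -17.4 kcal/mol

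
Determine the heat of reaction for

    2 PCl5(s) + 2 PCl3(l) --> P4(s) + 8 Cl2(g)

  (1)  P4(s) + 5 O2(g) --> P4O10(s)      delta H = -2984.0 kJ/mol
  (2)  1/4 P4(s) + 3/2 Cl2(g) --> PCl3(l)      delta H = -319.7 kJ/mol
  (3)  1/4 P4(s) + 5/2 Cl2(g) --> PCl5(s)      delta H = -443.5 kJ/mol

delta H = 1526.4 kJ/mol

(1): not needed (O2(g) appears nowhere else).
(2) reversed and × 2 (PCl3(l) must end up as a reactant; ×2 to match 2 PCl3(l) in the target): (-2)·(-319.7) = +639.4 kJ/mol
(3) reversed and × 2 (PCl5(s) must end up as a reactant; ×2 to match 2 PCl5(s) in the target): (-2)·(-443.5) = +887.0 kJ/mol
Summing the manipulated equations, delta H = (-2)·(-319.7) + (-2)·(-443.5) = 1526.4 kJ/mol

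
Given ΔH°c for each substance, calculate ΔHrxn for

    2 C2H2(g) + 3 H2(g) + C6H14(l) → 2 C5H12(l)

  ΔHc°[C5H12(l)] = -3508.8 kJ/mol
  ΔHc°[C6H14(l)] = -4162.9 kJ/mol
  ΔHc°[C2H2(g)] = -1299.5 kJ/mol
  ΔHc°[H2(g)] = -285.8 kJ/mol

With combustion enthalpies, reactants minus products:
= [2·(-1299.5) + 3·(-285.8) + 1·(-4162.9)] − [2·(-3508.8)]
= -601.7 kJ/mol

ΔHrxn = -601.7 kJ/mol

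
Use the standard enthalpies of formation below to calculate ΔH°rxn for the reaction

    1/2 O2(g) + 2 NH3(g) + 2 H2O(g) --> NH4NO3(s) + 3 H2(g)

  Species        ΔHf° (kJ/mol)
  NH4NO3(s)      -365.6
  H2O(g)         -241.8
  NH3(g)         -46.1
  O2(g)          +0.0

ΔH°rxn = 210.2 kJ/mol

Products: 1·(-365.6) + 3·(+0.0) = -365.6
Reactants: 1/2·(+0.0) + 2·(-46.1) + 2·(-241.8) = -575.8
ΔH°rxn = (-365.6) − (-575.8) = 210.2 kJ/mol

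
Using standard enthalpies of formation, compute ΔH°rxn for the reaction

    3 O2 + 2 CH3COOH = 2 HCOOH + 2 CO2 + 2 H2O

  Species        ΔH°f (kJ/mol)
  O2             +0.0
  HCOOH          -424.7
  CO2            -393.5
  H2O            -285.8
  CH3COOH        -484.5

ΔH°rxn = -1239.0 kJ/mol

ΔH°rxn = Σ nΔHf°(products) − Σ nΔHf°(reactants).
Products: 2·(-424.7) + 2·(-393.5) + 2·(-285.8) = -2208.0
Reactants: 3·(+0.0) + 2·(-484.5) = -969.0
ΔH°rxn = (-2208.0) − (-969.0) = -1239.0 kJ/mol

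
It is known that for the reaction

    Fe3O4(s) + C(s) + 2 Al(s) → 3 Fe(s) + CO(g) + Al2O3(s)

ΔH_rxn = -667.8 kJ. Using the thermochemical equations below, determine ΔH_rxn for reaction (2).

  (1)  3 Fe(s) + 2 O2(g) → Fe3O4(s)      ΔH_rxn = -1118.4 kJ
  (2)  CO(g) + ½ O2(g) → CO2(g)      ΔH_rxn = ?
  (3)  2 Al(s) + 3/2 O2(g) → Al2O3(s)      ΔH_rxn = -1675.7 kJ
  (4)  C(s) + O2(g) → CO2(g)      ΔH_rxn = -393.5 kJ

ΔH_rxn = -283.0 kJ

(1) reversed (reverse to put Fe3O4(s) on the reactant side): +1118.4 kJ
(2) reversed (reverse to put CO(g) on the product side): contributes −x
(3) as written (Al2O3(s) already on the product side): -1675.7 kJ
(4) as written (C(s) already on the reactant side): -393.5 kJ
-667.8 = (+1118.4) + (-1675.7) + (-393.5) − x
x = (-667.8 − (-950.8)) / (-1) = -283.0 kJ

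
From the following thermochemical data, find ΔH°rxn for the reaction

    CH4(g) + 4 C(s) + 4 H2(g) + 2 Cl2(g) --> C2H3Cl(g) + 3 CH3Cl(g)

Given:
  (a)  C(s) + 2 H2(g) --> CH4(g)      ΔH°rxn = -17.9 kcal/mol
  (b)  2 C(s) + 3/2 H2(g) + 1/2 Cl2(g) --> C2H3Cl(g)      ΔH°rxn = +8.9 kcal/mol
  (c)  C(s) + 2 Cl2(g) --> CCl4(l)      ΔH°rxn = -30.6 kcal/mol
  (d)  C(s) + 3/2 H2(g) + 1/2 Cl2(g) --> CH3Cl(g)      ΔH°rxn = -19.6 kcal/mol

(a) reversed: +17.9 kcal/mol
(b) as written: +8.9 kcal/mol
(c): not needed.
(d) × 3: (3)·(-19.6) = -58.8 kcal/mol
ΔH°rxn = (-1)·(-17.9) + (1)·(+8.9) + (3)·(-19.6) = -32.0 kcal/mol

ΔH°rxn = -32.0 kcal/mol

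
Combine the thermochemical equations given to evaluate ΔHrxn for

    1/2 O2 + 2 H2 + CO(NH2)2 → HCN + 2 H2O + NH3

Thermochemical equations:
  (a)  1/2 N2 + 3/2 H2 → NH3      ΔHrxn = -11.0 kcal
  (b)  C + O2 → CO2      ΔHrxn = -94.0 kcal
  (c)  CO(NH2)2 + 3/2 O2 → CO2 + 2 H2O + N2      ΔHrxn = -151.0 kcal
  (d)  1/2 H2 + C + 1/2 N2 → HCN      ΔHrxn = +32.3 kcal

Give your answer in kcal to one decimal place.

ΔHrxn = -35.7 kcal

(a) as written (NH3 already on the product side): -11.0 kcal
(b) reversed: +94.0 kcal
(c) as written (CO(NH2)2 already on the reactant side): -151.0 kcal
(d) as written (HCN already on the product side): +32.3 kcal
ΔHrxn = (1)·(-11.0) + (-1)·(-94.0) + (1)·(-151.0) + (1)·(+32.3) = -35.7 kcal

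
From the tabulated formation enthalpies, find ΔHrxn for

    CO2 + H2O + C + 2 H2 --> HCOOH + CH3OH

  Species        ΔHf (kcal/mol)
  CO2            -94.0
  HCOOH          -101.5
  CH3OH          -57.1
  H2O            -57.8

ΔHrxn = -6.8 kcal/mol

Products: 1·(-101.5) + 1·(-57.1) = -158.6
Reactants: 1·(-94.0) + 1·(-57.8) + 1·(+0.0) + 2·(+0.0) = -151.8
ΔHrxn = (-158.6) − (-151.8) = -6.8 kcal/mol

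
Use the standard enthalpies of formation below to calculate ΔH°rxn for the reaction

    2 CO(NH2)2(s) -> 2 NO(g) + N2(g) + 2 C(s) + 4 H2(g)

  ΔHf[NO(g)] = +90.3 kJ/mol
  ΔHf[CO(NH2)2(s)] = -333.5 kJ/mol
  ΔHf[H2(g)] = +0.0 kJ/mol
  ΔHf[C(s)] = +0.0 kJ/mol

ΔH°rxn = Σ nΔHf°(products) − Σ nΔHf°(reactants).
Products: 2·(+90.3) + 1·(+0.0) + 2·(+0.0) + 4·(+0.0) = +180.6
Reactants: 2·(-333.5) = -667.0
ΔH°rxn = (+180.6) − (-667.0) = 847.6 kJ/mol

ΔH°rxn = 847.6 kJ/mol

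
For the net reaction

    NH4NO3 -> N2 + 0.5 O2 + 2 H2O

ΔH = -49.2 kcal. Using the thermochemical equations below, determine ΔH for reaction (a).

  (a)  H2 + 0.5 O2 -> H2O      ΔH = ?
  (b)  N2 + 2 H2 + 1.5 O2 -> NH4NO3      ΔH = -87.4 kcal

(a) × 2: contributes 2·x
(b) reversed: +87.4 kcal
-49.2 = (+87.4) + 2·x
x = (-49.2 − (+87.4)) / (2) = -68.3 kcal

ΔH = -68.3 kcal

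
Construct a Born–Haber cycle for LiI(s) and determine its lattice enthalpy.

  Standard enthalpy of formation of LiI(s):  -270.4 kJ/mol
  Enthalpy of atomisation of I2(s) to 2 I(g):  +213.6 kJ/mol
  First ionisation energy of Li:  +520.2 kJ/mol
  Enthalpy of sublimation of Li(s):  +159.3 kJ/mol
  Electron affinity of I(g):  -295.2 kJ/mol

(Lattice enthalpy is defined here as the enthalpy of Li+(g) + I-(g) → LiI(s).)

ΔHf° = 1·ΔHsub + 1·(ΣIE) + 1/2·D(I2) + 1·EA + U
-270.4 = 1·(+159.3) + 1·(+520.2) + 1/2·(+213.6) + 1·(-295.2) + U
U = -270.4 − (+491.1) = -761.5 kJ/mol

U = -761.5 kJ/mol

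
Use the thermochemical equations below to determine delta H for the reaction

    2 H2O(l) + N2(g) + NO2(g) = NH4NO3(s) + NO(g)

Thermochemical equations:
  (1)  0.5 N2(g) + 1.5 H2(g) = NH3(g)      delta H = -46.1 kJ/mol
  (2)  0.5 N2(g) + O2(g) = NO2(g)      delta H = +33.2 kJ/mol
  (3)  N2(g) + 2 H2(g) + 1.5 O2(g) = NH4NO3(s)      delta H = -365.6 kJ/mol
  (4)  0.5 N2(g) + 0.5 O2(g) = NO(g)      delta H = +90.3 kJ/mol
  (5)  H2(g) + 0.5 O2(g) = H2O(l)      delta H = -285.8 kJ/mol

delta H = 263.1 kJ/mol

(1): not needed (NH3(g) appears nowhere else).
(2) reversed (NO2(g) must end up as a reactant): -33.2 kJ/mol
(3) as written (NH4NO3(s) already on the product side): -365.6 kJ/mol
(4) as written (NO(g) already on the product side): +90.3 kJ/mol
(5) reversed and × 2 (reverse to put H2O(l) on the reactant side; scale by 2 for the 2 H2O(l)): (-2)·(-285.8) = +571.6 kJ/mol
delta H = (-1)·(+33.2) + (1)·(-365.6) + (1)·(+90.3) + (-2)·(-285.8) = 263.1 kJ/mol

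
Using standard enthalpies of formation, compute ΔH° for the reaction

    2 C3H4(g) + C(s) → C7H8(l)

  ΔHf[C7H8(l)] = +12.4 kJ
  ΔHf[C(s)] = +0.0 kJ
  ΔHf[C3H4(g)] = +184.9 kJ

Products: 1·(+12.4) = +12.4
Reactants: 2·(+184.9) + 1·(+0.0) = +369.8
ΔH° = (+12.4) − (+369.8) = -357.4 kJ

ΔH° = -357.4 kJ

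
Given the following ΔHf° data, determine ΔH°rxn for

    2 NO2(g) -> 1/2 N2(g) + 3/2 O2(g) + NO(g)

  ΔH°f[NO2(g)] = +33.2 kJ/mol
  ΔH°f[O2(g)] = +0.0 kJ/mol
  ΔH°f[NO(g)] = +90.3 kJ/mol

Products: 1/2·(+0.0) + 3/2·(+0.0) + 1·(+90.3) = +90.3
Reactants: 2·(+33.2) = +66.4
ΔH°rxn = (+90.3) − (+66.4) = 23.9 kJ/mol

ΔH°rxn = 23.9 kJ/mol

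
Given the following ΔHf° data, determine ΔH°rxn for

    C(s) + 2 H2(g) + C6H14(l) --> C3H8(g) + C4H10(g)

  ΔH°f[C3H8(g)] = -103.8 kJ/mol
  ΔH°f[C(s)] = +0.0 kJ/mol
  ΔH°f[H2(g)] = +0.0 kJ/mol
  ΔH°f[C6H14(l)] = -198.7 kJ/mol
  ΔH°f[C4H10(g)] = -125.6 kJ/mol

ΔH°rxn = -30.7 kJ/mol

Products: 1·(-103.8) + 1·(-125.6) = -229.4
Reactants: 1·(+0.0) + 2·(+0.0) + 1·(-198.7) = -198.7
ΔH°rxn = (-229.4) − (-198.7) = -30.7 kJ/mol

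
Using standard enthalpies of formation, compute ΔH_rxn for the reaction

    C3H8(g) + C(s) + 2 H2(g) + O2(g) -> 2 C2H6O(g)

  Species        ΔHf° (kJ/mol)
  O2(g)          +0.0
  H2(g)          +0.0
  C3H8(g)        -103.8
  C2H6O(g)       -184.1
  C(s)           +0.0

ΔH_rxn = -264.4 kJ/mol

ΔH°rxn = Σ nΔHf°(products) − Σ nΔHf°(reactants).
Products: 2·(-184.1) = -368.2
Reactants: 1·(-103.8) + 1·(+0.0) + 2·(+0.0) + 1·(+0.0) = -103.8
ΔH_rxn = (-368.2) − (-103.8) = -264.4 kJ/mol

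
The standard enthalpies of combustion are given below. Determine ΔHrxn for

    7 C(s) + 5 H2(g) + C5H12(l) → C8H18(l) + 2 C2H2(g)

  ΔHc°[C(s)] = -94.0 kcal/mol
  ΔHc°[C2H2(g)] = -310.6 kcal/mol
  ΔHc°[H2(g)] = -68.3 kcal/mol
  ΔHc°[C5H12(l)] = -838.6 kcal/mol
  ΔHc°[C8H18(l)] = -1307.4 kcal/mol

With combustion enthalpies, reactants minus products:
= [7·(-94.0) + 5·(-68.3) + 1·(-838.6)] − [1·(-1307.4) + 2·(-310.6)]
= 90.5 kcal/mol

ΔHrxn = 90.5 kcal/mol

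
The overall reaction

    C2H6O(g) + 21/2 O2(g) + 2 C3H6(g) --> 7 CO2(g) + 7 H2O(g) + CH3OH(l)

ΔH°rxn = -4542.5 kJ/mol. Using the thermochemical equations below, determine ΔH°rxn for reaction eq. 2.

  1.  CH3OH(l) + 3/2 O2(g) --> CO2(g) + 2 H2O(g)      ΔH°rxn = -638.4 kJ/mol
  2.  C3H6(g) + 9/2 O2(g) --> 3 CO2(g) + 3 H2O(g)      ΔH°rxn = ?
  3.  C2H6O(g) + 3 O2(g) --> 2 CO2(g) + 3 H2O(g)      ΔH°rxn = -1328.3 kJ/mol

eq. 1 reversed: +638.4 kJ/mol
eq. 2 × 2: contributes 2·x
eq. 3 as written: -1328.3 kJ/mol
-4542.5 = (+638.4) + (-1328.3) + 2·x
x = (-4542.5 − (-689.9)) / (2) = -1926.3 kJ/mol

ΔH°rxn = -1926.3 kJ/mol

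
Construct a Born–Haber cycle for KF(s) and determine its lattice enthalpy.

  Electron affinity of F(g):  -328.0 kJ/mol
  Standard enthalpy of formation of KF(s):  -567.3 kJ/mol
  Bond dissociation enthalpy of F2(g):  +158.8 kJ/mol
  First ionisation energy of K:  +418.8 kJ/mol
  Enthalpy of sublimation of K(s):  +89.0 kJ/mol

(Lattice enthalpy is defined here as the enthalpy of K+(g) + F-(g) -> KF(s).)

ΔHf° = 1·ΔHsub + 1·(ΣIE) + 1/2·D(F2) + 1·EA + U
-567.3 = 1·(+89.0) + 1·(+418.8) + 1/2·(+158.8) + 1·(-328.0) + U
U = -567.3 − (+259.2) = -826.5 kJ/mol

U = -826.5 kJ/mol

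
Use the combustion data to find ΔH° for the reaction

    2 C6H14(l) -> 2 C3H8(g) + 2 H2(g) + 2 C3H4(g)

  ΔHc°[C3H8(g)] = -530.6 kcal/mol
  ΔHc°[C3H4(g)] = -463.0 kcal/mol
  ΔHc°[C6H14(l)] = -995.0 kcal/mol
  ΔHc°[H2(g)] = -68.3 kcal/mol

Using ΔH = Σ nΔHc°(reactants) − Σ nΔHc°(products):
= [2·(-995.0)] − [2·(-530.6) + 2·(-68.3) + 2·(-463.0)]
= 133.8 kcal/mol

ΔH° = 133.8 kcal/mol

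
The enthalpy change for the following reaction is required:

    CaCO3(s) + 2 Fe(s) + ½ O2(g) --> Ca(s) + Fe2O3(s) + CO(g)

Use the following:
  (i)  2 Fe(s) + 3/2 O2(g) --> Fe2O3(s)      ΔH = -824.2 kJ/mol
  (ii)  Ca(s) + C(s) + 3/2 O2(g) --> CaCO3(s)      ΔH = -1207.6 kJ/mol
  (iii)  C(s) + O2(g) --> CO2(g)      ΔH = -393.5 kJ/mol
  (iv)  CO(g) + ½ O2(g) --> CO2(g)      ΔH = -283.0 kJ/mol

ΔH = 272.9 kJ/mol

(i) as written (Fe2O3(s) already on the product side): -824.2 kJ/mol
(ii) reversed (CaCO3(s) must end up as a reactant): +1207.6 kJ/mol
(iii) as written: -393.5 kJ/mol
(iv) reversed (CO(g) must end up as a product): +283.0 kJ/mol
Since enthalpy is a state function, ΔH = (-824.2) + (+1207.6) + (-393.5) + (+283.0) = 272.9 kJ/mol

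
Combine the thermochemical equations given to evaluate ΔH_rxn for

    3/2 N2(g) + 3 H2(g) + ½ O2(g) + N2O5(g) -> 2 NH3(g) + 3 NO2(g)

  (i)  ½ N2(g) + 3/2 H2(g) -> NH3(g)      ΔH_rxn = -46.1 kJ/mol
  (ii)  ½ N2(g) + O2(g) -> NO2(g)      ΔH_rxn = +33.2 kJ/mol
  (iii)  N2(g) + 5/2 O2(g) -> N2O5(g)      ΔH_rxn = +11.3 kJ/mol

ΔH_rxn = -3.9 kJ/mol

(i) × 2 (×2 to match 2 NH3(g) in the target): (2)·(-46.1) = -92.2 kJ/mol
(ii) × 3 (×3 to match 3 NO2(g) in the target): (3)·(+33.2) = +99.6 kJ/mol
(iii) reversed (reverse to put N2O5(g) on the reactant side): -11.3 kJ/mol
ΔH_rxn = (-92.2) + (+99.6) + (-11.3) = -3.9 kJ/mol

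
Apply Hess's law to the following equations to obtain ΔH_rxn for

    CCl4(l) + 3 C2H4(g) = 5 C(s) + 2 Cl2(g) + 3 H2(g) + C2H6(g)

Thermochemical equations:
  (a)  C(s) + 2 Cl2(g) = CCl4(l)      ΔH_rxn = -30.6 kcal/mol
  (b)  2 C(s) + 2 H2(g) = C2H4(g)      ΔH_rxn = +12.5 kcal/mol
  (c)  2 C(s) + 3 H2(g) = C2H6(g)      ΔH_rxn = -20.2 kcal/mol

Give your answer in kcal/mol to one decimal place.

(a) reversed (CCl4(l) must end up as a reactant): +30.6 kcal/mol
(b) reversed and × 3 (reverse to put C2H4(g) on the reactant side; scale by 3 for the 3 C2H4(g)): (-3)·(+12.5) = -37.5 kcal/mol
(c) as written (C2H6(g) already on the product side): -20.2 kcal/mol
Summing the manipulated equations, ΔH_rxn = (+30.6) + (-37.5) + (-20.2) = -27.1 kcal/mol

ΔH_rxn = -27.1 kcal/mol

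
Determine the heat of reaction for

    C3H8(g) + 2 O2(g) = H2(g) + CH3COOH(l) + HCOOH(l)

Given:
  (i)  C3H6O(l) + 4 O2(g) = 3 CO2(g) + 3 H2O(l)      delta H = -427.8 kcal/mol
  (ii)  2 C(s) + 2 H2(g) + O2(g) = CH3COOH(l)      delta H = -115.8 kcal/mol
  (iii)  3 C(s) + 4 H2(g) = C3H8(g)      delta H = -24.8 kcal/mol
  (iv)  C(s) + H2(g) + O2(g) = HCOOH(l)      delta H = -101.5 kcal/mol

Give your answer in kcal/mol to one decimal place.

delta H = -192.5 kcal/mol

(i): not needed.
(ii) as written: -115.8 kcal/mol
(iii) reversed: +24.8 kcal/mol
(iv) as written: -101.5 kcal/mol
Since enthalpy is a state function, delta H = (1)·(-115.8) + (-1)·(-24.8) + (1)·(-101.5) = -192.5 kcal/mol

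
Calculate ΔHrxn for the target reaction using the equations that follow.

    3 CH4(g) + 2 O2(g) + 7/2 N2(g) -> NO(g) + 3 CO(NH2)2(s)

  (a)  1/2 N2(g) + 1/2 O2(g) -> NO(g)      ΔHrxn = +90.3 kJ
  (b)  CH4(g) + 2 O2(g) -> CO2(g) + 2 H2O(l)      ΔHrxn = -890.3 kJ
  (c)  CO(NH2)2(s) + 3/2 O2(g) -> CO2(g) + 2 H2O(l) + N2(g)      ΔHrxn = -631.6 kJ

ΔHrxn = -685.8 kJ

(a) as written: +90.3 kJ
(b) × 3: (3)·(-890.3) = -2670.9 kJ
(c) reversed and × 3: (-3)·(-631.6) = +1894.8 kJ
ΔHrxn = (1)·(+90.3) + (3)·(-890.3) + (-3)·(-631.6) = -685.8 kJ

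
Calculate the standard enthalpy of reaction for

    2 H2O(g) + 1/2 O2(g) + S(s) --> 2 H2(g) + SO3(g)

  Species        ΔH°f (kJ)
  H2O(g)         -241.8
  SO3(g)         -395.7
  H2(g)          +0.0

Products: 2·(+0.0) + 1·(-395.7) = -395.7
Reactants: 2·(-241.8) + 1/2·(+0.0) + 1·(+0.0) = -483.6
ΔHrxn = (-395.7) − (-483.6) = 87.9 kJ

ΔHrxn = 87.9 kJ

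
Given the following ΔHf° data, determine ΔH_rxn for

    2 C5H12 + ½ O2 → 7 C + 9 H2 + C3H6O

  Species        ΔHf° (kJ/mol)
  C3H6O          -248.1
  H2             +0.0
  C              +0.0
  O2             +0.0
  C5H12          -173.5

ΔH°rxn = Σ nΔHf°(products) − Σ nΔHf°(reactants).
Products: 7·(+0.0) + 9·(+0.0) + 1·(-248.1) = -248.1
Reactants: 2·(-173.5) + 1/2·(+0.0) = -347.0
ΔH_rxn = (-248.1) − (-347.0) = 98.9 kJ/mol

ΔH_rxn = 98.9 kJ/mol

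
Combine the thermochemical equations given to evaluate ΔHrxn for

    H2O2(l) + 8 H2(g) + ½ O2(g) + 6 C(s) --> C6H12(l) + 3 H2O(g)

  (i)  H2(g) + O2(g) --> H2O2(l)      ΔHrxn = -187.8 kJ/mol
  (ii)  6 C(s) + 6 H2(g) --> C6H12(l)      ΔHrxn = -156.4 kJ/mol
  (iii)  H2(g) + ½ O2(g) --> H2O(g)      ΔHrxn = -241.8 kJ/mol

ΔHrxn = -694.0 kJ/mol

(i) reversed: +187.8 kJ/mol
(ii) as written: -156.4 kJ/mol
(iii) × 3: (3)·(-241.8) = -725.4 kJ/mol
Summing the manipulated equations, ΔHrxn = (-1)·(-187.8) + (1)·(-156.4) + (3)·(-241.8) = -694.0 kJ/mol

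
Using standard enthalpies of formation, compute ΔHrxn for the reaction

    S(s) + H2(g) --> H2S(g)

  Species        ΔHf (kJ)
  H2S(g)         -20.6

ΔHrxn = -20.6 kJ

Products: 1·(-20.6) = -20.6
Reactants: 1·(+0.0) + 1·(+0.0) = +0.0
ΔHrxn = (-20.6) − (+0.0) = -20.6 kJ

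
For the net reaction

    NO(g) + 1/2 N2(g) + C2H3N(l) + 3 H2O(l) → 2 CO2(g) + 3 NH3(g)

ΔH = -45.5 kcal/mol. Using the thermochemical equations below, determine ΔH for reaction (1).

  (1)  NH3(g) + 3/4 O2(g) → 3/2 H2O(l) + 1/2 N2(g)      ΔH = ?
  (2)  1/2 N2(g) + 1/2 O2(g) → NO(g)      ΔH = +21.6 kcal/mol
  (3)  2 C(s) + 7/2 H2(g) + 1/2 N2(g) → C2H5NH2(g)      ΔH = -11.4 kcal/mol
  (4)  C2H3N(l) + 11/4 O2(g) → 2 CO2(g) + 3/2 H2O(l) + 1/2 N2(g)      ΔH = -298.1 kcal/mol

ΔH = -91.4 kcal/mol

(1) reversed and × 3: contributes −3·x
(2) reversed: -21.6 kcal/mol
(3): not needed.
(4) as written: -298.1 kcal/mol
-45.5 = (-21.6) + (-298.1) − 3·x
x = (-45.5 − (-319.7)) / (-3) = -91.4 kcal/mol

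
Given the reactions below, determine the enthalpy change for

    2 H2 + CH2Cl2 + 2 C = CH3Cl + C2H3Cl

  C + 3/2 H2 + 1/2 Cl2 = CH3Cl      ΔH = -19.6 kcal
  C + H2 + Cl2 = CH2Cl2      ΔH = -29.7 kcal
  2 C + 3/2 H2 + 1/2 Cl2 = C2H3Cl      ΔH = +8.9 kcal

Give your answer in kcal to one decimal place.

equation 1 as written: -19.6 kcal
equation 2 reversed: +29.7 kcal
equation 3 as written: +8.9 kcal
By Hess's law, ΔH = (-19.6) + (+29.7) + (+8.9) = 19.0 kcal

ΔH = 19.0 kcal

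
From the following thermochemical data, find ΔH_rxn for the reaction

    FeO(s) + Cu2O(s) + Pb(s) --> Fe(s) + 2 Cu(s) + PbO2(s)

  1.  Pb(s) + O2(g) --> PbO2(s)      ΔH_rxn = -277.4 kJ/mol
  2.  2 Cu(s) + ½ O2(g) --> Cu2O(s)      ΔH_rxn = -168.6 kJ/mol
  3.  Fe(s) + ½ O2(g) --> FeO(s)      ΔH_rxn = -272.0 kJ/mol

ΔH_rxn = 163.2 kJ/mol

eq. 1 as written: -277.4 kJ/mol
eq. 2 reversed: +168.6 kJ/mol
eq. 3 reversed: +272.0 kJ/mol
Summing the manipulated equations, ΔH_rxn = (1)·(-277.4) + (-1)·(-168.6) + (-1)·(-272.0) = 163.2 kJ/mol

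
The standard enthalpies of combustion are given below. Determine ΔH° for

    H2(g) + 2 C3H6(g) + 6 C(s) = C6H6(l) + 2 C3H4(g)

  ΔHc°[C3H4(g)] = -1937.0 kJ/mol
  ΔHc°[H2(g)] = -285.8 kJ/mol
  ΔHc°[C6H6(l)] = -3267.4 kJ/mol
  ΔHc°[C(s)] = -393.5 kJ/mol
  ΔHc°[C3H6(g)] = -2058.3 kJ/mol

ΔH° = 378.0 kJ/mol

With combustion enthalpies, reactants minus products:
= [1·(-285.8) + 2·(-2058.3) + 6·(-393.5)] − [1·(-3267.4) + 2·(-1937.0)]
= 378.0 kJ/mol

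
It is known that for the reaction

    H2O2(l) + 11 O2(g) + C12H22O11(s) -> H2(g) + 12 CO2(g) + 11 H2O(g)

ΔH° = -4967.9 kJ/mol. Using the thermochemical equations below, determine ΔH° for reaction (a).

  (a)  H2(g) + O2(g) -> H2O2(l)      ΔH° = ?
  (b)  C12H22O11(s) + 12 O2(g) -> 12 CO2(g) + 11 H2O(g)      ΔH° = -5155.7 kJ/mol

(a) reversed (reverse to put H2O2(l) on the reactant side): contributes −x
(b) as written (C12H22O11(s) already on the reactant side): -5155.7 kJ/mol
-4967.9 = (-5155.7) − x
x = (-4967.9 − (-5155.7)) / (-1) = -187.8 kJ/mol

ΔH° = -187.8 kJ/mol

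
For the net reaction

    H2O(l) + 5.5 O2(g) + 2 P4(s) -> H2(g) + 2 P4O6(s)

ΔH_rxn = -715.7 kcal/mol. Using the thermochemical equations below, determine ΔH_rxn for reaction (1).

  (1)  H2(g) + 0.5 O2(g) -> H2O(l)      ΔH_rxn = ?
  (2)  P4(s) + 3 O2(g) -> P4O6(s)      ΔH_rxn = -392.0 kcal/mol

ΔH_rxn = -68.3 kcal/mol

(1) reversed: contributes −x
(2) × 2: (2)·(-392.0) = -784.0 kcal/mol
-715.7 = (-784.0) − x
x = (-715.7 − (-784.0)) / (-1) = -68.3 kcal/mol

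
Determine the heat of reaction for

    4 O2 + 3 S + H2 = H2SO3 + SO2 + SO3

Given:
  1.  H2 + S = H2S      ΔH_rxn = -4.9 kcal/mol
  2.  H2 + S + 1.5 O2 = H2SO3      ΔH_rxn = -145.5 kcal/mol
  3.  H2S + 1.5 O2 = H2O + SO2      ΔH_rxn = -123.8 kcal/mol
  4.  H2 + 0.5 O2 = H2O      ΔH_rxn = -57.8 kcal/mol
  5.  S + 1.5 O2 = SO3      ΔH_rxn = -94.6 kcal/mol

ΔH_rxn = -311.0 kcal/mol

eq. 1 as written: -4.9 kcal/mol
eq. 2 as written: -145.5 kcal/mol
eq. 3 as written: -123.8 kcal/mol
eq. 4 reversed: +57.8 kcal/mol
eq. 5 as written: -94.6 kcal/mol
ΔH_rxn = (-4.9) + (-145.5) + (-123.8) + (+57.8) + (-94.6) = -311.0 kcal/mol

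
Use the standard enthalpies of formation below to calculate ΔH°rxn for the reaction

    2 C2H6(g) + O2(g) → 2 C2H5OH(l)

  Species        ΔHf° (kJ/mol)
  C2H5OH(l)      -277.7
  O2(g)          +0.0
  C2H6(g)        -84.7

ΔH°rxn = -386.0 kJ/mol

ΔH°rxn = Σ nΔHf°(products) − Σ nΔHf°(reactants).
Products: 2·(-277.7) = -555.4
Reactants: 2·(-84.7) + 1·(+0.0) = -169.4
ΔH°rxn = (-555.4) − (-169.4) = -386.0 kJ/mol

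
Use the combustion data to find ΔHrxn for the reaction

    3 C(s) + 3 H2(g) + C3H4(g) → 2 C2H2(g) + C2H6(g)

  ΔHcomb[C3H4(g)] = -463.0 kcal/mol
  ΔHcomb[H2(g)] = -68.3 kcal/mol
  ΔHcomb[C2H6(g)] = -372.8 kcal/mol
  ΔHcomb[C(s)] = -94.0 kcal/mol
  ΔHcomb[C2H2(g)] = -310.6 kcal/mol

With combustion enthalpies, reactants minus products:
= [3·(-94.0) + 3·(-68.3) + 1·(-463.0)] − [2·(-310.6) + 1·(-372.8)]
= 44.1 kcal/mol

ΔHrxn = 44.1 kcal/mol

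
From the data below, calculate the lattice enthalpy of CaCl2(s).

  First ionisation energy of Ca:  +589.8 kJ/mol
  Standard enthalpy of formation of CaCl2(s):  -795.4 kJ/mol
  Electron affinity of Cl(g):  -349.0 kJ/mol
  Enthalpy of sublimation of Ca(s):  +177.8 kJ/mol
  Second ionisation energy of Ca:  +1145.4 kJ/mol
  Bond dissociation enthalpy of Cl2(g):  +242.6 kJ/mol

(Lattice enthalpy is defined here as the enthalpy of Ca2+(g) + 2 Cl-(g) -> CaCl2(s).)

ΔHf° = 1·ΔHsub + 1·(ΣIE) + 1·D(Cl2) + 2·EA + U
-795.4 = 1·(+177.8) + 1·(+1735.2) + 1·(+242.6) + 2·(-349.0) + U
U = -795.4 − (+1457.6) = -2253.0 kJ/mol

U = -2253.0 kJ/mol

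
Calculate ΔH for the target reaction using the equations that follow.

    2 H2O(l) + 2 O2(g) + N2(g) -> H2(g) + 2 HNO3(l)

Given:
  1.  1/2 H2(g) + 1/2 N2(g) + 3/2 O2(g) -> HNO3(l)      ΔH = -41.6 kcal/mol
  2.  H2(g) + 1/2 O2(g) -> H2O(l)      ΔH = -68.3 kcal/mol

eq. 1 × 2: (2)·(-41.6) = -83.2 kcal/mol
eq. 2 reversed and × 2: (-2)·(-68.3) = +136.6 kcal/mol
ΔH = (2)·(-41.6) + (-2)·(-68.3) = 53.4 kcal/mol

ΔH = 53.4 kcal/mol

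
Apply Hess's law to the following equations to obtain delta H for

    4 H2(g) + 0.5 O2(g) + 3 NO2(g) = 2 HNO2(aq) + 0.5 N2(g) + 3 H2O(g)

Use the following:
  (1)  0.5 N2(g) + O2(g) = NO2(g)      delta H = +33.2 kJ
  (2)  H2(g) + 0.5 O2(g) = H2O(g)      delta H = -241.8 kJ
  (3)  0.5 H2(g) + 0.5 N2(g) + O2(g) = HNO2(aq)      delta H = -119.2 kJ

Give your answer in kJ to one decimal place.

delta H = -1063.4 kJ

(1) reversed and × 3 (reverse to put NO2(g) on the reactant side; ×3 to match 3 NO2(g) in the target): (-3)·(+33.2) = -99.6 kJ
(2) × 3 (scale by 3 for the 3 H2O(g)): (3)·(-241.8) = -725.4 kJ
(3) × 2 (scale by 2 for the 2 HNO2(aq)): (2)·(-119.2) = -238.4 kJ
Combining the equations, delta H = (-3)·(+33.2) + (3)·(-241.8) + (2)·(-119.2) = -1063.4 kJ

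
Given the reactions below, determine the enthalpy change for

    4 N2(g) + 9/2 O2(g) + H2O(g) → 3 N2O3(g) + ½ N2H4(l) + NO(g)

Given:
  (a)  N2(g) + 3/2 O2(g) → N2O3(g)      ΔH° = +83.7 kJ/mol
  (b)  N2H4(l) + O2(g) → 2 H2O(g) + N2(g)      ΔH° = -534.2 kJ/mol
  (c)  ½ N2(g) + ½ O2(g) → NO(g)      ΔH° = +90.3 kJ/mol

(a) × 3 (scale by 3 for the 3 N2O3(g)): (3)·(+83.7) = +251.1 kJ/mol
(b) reversed and × 1/2 (N2H4(l) must end up as a product; scale by 1/2 for the 1/2 N2H4(l)): (-1/2)·(-534.2) = +267.1 kJ/mol
(c) as written (NO(g) already on the product side): +90.3 kJ/mol
Summing the manipulated equations, ΔH° = (+251.1) + (+267.1) + (+90.3) = 608.5 kJ/mol

ΔH° = 608.5 kJ/mol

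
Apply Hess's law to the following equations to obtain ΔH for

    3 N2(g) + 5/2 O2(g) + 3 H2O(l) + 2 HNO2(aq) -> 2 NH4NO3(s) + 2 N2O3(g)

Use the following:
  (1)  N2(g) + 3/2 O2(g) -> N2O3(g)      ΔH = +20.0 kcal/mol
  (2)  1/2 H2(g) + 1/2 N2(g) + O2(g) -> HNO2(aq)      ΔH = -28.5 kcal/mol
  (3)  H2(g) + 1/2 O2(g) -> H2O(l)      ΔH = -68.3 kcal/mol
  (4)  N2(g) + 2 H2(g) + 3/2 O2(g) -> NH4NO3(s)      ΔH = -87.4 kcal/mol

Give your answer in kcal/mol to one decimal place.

ΔH = 127.1 kcal/mol

(1) × 2 (scale by 2 for the 2 N2O3(g)): (2)·(+20.0) = +40.0 kcal/mol
(2) reversed and × 2 (HNO2(aq) must end up as a reactant; scale by 2 for the 2 HNO2(aq)): (-2)·(-28.5) = +57.0 kcal/mol
(3) reversed and × 3 (H2O(l) must end up as a reactant; scale by 3 for the 3 H2O(l)): (-3)·(-68.3) = +204.9 kcal/mol
(4) × 2 (×2 to match 2 NH4NO3(s) in the target): (2)·(-87.4) = -174.8 kcal/mol
ΔH = (+40.0) + (+57.0) + (+204.9) + (-174.8) = 127.1 kcal/mol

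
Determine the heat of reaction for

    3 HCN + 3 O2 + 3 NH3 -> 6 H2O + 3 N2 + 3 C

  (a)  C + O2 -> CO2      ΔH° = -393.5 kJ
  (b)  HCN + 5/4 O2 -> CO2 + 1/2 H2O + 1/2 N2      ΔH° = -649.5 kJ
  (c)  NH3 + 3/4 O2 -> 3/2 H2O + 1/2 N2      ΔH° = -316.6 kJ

(a) reversed and × 3 (reverse to put C on the product side; scale by 3 for the 3 C): (-3)·(-393.5) = +1180.5 kJ
(b) × 3 (×3 to match 3 HCN in the target): (3)·(-649.5) = -1948.5 kJ
(c) × 3 (scale by 3 for the 3 NH3): (3)·(-316.6) = -949.8 kJ
Combining the equations, ΔH° = (-3)·(-393.5) + (3)·(-649.5) + (3)·(-316.6) = -1717.8 kJ

ΔH° = -1717.8 kJ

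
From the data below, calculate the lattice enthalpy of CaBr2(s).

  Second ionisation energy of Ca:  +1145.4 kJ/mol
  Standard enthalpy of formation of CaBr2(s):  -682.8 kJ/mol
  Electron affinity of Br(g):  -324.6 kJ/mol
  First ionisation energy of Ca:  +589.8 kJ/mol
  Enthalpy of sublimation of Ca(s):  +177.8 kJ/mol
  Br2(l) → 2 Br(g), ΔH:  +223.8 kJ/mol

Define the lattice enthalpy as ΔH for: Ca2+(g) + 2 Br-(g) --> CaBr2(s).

ΔHf° = 1·ΔHsub + 1·(ΣIE) + 1·D(Br2) + 2·EA + U
-682.8 = 1·(+177.8) + 1·(+1735.2) + 1·(+223.8) + 2·(-324.6) + U
U = -682.8 − (+1487.6) = -2170.4 kJ/mol

U = -2170.4 kJ/mol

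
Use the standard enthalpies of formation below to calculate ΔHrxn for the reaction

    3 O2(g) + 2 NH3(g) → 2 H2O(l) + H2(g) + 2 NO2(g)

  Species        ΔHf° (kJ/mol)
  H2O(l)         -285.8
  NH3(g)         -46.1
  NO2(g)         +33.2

ΔHrxn = -413.0 kJ/mol

Products: 2·(-285.8) + 1·(+0.0) + 2·(+33.2) = -505.2
Reactants: 3·(+0.0) + 2·(-46.1) = -92.2
ΔHrxn = (-505.2) − (-92.2) = -413.0 kJ/mol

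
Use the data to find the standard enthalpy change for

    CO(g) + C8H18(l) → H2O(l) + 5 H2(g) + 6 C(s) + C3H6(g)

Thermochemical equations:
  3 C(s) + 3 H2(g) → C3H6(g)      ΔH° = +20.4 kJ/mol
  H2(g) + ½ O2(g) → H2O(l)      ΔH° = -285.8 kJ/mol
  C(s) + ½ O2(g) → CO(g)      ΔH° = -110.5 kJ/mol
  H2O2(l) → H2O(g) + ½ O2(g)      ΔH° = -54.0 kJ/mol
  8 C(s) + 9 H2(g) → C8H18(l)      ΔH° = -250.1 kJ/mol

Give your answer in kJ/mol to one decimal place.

ΔH° = 95.2 kJ/mol

equation 1 as written (C3H6(g) already on the product side): +20.4 kJ/mol
equation 2 as written (H2O(l) already on the product side): -285.8 kJ/mol
equation 3 reversed (CO(g) must end up as a reactant): +110.5 kJ/mol
equation 4: not needed (H2O2(l) appears nowhere else).
equation 5 reversed (C8H18(l) must end up as a reactant): +250.1 kJ/mol
Since enthalpy is a state function, ΔH° = (1)·(+20.4) + (1)·(-285.8) + (-1)·(-110.5) + (-1)·(-250.1) = 95.2 kJ/mol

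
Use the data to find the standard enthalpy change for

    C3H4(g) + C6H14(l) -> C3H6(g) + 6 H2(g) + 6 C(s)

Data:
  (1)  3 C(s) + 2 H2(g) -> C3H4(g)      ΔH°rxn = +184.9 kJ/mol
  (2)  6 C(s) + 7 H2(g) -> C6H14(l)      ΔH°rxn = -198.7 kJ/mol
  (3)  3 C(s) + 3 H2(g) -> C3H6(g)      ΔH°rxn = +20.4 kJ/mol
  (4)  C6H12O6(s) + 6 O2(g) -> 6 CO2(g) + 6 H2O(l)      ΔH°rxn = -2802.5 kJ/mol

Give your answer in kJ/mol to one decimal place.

ΔH°rxn = 34.2 kJ/mol

(1) reversed (C3H4(g) must end up as a reactant): -184.9 kJ/mol
(2) reversed (C6H14(l) must end up as a reactant): +198.7 kJ/mol
(3) as written (C3H6(g) already on the product side): +20.4 kJ/mol
(4): not needed (H2O(l) appears nowhere else).
Since enthalpy is a state function, ΔH°rxn = (-184.9) + (+198.7) + (+20.4) = 34.2 kJ/mol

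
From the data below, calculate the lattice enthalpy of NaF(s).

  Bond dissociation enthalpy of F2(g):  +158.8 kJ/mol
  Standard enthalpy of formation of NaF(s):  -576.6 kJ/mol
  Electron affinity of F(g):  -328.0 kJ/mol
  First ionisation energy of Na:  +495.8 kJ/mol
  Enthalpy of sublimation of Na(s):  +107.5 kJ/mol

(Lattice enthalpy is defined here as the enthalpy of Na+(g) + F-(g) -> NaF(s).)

U = -931.3 kJ/mol

ΔHf° = 1·ΔHsub + 1·(ΣIE) + 1/2·D(F2) + 1·EA + U
-576.6 = 1·(+107.5) + 1·(+495.8) + 1/2·(+158.8) + 1·(-328.0) + U
U = -576.6 − (+354.7) = -931.3 kJ/mol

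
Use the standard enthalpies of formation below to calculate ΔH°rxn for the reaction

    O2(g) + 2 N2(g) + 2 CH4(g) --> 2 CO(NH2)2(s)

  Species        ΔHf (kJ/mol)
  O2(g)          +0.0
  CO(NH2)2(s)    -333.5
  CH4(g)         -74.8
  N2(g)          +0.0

ΔH°rxn = -517.4 kJ/mol

ΔH°rxn = Σ nΔHf°(products) − Σ nΔHf°(reactants).
Products: 2·(-333.5) = -667.0
Reactants: 1·(+0.0) + 2·(+0.0) + 2·(-74.8) = -149.6
ΔH°rxn = (-667.0) − (-149.6) = -517.4 kJ/mol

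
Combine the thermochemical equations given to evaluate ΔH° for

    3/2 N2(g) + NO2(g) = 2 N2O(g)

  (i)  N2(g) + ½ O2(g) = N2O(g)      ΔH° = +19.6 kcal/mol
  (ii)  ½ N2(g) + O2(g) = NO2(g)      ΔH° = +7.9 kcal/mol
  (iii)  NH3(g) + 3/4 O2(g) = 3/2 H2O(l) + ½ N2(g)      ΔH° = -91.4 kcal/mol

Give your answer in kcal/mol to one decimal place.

(i) × 2 (scale by 2 for the 2 N2O(g)): (2)·(+19.6) = +39.2 kcal/mol
(ii) reversed (NO2(g) must end up as a reactant): -7.9 kcal/mol
(iii): not needed (H2O(l) appears nowhere else).
ΔH° = (+39.2) + (-7.9) = 31.3 kcal/mol

ΔH° = 31.3 kcal/mol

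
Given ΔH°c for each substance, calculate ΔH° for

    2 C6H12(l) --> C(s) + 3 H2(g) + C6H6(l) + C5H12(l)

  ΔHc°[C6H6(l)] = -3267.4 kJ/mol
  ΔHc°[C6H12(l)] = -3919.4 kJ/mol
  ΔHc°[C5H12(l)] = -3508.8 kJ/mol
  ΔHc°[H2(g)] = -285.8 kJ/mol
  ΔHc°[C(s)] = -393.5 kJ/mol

ΔH° = 188.3 kJ/mol

Using ΔH = Σ nΔHc°(reactants) − Σ nΔHc°(products):
= [2·(-3919.4)] − [1·(-393.5) + 3·(-285.8) + 1·(-3267.4) + 1·(-3508.8)]
= 188.3 kJ/mol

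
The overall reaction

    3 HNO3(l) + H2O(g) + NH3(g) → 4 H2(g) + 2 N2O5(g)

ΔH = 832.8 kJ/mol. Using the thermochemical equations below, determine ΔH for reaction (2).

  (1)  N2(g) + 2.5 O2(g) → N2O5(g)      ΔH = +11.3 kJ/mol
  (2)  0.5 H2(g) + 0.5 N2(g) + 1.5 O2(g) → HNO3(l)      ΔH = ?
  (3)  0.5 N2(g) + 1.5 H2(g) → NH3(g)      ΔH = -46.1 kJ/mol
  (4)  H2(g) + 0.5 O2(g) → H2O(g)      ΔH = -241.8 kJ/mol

(1) × 2: (2)·(+11.3) = +22.6 kJ/mol
(2) reversed and × 3: contributes −3·x
(3) reversed: +46.1 kJ/mol
(4) reversed: +241.8 kJ/mol
+832.8 = (+22.6) + (+46.1) + (+241.8) − 3·x
x = (+832.8 − (+310.5)) / (-3) = -174.1 kJ/mol

ΔH = -174.1 kJ/mol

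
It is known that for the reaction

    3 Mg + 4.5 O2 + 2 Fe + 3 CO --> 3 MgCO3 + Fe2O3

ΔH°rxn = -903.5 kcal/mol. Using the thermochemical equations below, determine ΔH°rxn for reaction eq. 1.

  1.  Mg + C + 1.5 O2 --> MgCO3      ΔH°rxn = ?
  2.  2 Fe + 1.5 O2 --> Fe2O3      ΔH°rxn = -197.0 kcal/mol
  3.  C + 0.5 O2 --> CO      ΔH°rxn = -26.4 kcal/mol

ΔH°rxn = -261.9 kcal/mol

eq. 1 × 3: contributes 3·x
eq. 2 as written: -197.0 kcal/mol
eq. 3 reversed and × 3: (-3)·(-26.4) = +79.2 kcal/mol
-903.5 = (-197.0) + (+79.2) + 3·x
x = (-903.5 − (-117.8)) / (3) = -261.9 kcal/mol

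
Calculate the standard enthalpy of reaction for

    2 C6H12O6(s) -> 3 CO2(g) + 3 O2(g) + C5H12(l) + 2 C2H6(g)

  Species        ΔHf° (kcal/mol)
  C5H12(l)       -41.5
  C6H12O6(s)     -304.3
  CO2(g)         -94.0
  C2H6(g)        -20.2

ΔHrxn = 244.7 kcal/mol

ΔH°rxn = Σ nΔHf°(products) − Σ nΔHf°(reactants).
Products: 3·(-94.0) + 3·(+0.0) + 1·(-41.5) + 2·(-20.2) = -363.9
Reactants: 2·(-304.3) = -608.6
ΔHrxn = (-363.9) − (-608.6) = 244.7 kcal/mol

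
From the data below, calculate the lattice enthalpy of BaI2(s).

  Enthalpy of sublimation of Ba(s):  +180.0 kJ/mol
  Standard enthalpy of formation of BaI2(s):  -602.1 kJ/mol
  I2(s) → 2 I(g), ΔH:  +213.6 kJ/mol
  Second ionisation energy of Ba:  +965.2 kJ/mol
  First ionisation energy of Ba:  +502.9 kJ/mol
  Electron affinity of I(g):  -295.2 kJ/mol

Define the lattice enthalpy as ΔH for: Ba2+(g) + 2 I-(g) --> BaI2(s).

ΔHf° = 1·ΔHsub + 1·(ΣIE) + 1·D(I2) + 2·EA + U
-602.1 = 1·(+180.0) + 1·(+1468.1) + 1·(+213.6) + 2·(-295.2) + U
U = -602.1 − (+1271.3) = -1873.4 kJ/mol

U = -1873.4 kJ/mol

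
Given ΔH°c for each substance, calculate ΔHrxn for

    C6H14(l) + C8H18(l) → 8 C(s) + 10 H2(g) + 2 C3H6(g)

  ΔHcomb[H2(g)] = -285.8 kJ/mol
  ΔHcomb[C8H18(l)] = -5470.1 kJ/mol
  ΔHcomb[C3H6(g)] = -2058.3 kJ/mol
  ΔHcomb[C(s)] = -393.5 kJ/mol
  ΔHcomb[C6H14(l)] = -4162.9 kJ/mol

Using ΔH = Σ nΔHc°(reactants) − Σ nΔHc°(products):
= [1·(-4162.9) + 1·(-5470.1)] − [8·(-393.5) + 10·(-285.8) + 2·(-2058.3)]
= 489.6 kJ/mol

ΔHrxn = 489.6 kJ/mol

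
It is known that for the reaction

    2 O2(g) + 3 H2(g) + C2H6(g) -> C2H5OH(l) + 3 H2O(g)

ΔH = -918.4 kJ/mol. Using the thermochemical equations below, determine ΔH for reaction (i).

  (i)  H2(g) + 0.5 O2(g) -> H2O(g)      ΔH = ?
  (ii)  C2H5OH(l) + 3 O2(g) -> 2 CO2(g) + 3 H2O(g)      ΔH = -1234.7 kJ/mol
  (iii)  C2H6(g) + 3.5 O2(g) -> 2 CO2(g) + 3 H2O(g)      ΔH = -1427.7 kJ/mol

ΔH = -241.8 kJ/mol

(i) × 3 (×3 to match 3 H2(g) in the target): contributes 3·x
(ii) reversed (C2H5OH(l) must end up as a product): +1234.7 kJ/mol
(iii) as written (C2H6(g) already on the reactant side): -1427.7 kJ/mol
-918.4 = (+1234.7) + (-1427.7) + 3·x
x = (-918.4 − (-193.0)) / (3) = -241.8 kJ/mol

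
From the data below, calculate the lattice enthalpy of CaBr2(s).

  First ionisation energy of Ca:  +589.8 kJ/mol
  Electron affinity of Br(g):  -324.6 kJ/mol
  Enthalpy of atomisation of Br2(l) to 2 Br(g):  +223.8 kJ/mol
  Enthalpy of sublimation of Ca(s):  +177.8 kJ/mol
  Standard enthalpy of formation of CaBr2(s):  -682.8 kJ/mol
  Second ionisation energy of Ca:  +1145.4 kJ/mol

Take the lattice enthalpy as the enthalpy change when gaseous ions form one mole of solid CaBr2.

ΔHf° = 1·ΔHsub + 1·(ΣIE) + 1·D(Br2) + 2·EA + U
-682.8 = 1·(+177.8) + 1·(+1735.2) + 1·(+223.8) + 2·(-324.6) + U
U = -682.8 − (+1487.6) = -2170.4 kJ/mol

U = -2170.4 kJ/mol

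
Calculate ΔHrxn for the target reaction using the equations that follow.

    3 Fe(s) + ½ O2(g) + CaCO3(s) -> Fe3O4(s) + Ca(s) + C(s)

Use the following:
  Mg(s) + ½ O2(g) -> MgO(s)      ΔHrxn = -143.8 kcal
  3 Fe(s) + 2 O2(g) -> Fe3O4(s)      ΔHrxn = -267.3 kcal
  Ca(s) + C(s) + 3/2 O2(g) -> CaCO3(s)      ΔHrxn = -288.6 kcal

equation 1: not needed (MgO(s) appears nowhere else).
equation 2 as written (Fe3O4(s) already on the product side): -267.3 kcal
equation 3 reversed (reverse to put CaCO3(s) on the reactant side): +288.6 kcal
By Hess's law, ΔHrxn = (-267.3) + (+288.6) = 21.3 kcal

ΔHrxn = 21.3 kcal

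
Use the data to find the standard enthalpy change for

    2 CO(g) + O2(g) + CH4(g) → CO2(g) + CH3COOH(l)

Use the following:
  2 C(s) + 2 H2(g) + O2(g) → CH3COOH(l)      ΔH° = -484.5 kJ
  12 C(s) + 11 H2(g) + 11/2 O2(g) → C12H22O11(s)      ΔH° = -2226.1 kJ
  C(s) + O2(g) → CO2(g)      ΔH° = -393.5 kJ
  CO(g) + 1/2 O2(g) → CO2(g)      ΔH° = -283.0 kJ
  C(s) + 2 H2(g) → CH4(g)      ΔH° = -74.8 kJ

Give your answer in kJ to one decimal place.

equation 1 as written: -484.5 kJ
equation 2: not needed.
equation 3 reversed: +393.5 kJ
equation 4 × 2: (2)·(-283.0) = -566.0 kJ
equation 5 reversed: +74.8 kJ
Combining the equations, ΔH° = (-484.5) + (+393.5) + (-566.0) + (+74.8) = -582.2 kJ

ΔH° = -582.2 kJ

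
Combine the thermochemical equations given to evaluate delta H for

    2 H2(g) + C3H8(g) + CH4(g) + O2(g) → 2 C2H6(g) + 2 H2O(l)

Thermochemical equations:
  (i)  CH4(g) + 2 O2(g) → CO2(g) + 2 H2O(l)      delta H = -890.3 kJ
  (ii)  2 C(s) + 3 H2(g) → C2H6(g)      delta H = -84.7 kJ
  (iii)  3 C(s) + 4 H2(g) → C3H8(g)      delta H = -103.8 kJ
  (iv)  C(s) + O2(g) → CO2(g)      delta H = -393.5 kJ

(i) as written (CH4(g) already on the reactant side): -890.3 kJ
(ii) × 2 (scale by 2 for the 2 C2H6(g)): (2)·(-84.7) = -169.4 kJ
(iii) reversed (reverse to put C3H8(g) on the reactant side): +103.8 kJ
(iv) reversed: +393.5 kJ
Since enthalpy is a state function, delta H = (-890.3) + (-169.4) + (+103.8) + (+393.5) = -562.4 kJ

delta H = -562.4 kJ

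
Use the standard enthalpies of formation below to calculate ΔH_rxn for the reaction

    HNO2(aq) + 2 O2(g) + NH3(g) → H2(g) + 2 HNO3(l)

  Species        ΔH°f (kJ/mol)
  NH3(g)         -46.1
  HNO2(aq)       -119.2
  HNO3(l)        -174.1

ΔH_rxn = -182.9 kJ/mol

Products: 1·(+0.0) + 2·(-174.1) = -348.2
Reactants: 1·(-119.2) + 2·(+0.0) + 1·(-46.1) = -165.3
ΔH_rxn = (-348.2) − (-165.3) = -182.9 kJ/mol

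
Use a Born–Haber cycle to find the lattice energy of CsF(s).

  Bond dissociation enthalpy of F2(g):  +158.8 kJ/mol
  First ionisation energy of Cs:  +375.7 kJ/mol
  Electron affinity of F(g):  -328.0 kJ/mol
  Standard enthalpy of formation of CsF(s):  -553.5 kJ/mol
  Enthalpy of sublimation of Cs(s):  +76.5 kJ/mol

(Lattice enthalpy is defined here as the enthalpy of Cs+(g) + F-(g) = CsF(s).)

ΔHf° = 1·ΔHsub + 1·(ΣIE) + 1/2·D(F2) + 1·EA + U
-553.5 = 1·(+76.5) + 1·(+375.7) + 1/2·(+158.8) + 1·(-328.0) + U
U = -553.5 − (+203.6) = -757.1 kJ/mol

U = -757.1 kJ/mol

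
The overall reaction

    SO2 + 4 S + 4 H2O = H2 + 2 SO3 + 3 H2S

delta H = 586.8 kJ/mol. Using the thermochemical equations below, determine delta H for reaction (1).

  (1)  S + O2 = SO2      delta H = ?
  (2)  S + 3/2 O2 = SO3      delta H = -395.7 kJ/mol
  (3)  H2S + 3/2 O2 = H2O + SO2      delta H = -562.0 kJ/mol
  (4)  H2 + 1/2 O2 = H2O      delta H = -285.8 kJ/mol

(1) × 2: contributes 2·x
(2) × 2: (2)·(-395.7) = -791.4 kJ/mol
(3) reversed and × 3: (-3)·(-562.0) = +1686.0 kJ/mol
(4) reversed: +285.8 kJ/mol
+586.8 = (-791.4) + (+1686.0) + (+285.8) + 2·x
x = (+586.8 − (+1180.4)) / (2) = -296.8 kJ/mol

delta H = -296.8 kJ/mol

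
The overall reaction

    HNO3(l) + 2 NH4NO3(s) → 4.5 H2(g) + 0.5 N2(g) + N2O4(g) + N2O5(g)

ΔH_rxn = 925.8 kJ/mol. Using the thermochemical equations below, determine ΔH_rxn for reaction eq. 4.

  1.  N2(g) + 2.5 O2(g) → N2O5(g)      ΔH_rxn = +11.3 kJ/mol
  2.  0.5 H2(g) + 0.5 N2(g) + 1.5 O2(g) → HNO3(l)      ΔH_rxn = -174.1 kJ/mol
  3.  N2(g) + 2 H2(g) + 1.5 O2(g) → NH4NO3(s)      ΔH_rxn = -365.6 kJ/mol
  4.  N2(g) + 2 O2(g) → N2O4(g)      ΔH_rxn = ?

eq. 1 as written (N2O5(g) already on the product side): +11.3 kJ/mol
eq. 2 reversed (HNO3(l) must end up as a reactant): +174.1 kJ/mol
eq. 3 reversed and × 2 (reverse to put NH4NO3(s) on the reactant side; scale by 2 for the 2 NH4NO3(s)): (-2)·(-365.6) = +731.2 kJ/mol
eq. 4 as written (N2O4(g) already on the product side): contributes x
+925.8 = (+11.3) + (+174.1) + (+731.2) + x
x = (+925.8 − (+916.6)) / (1) = 9.2 kJ/mol

ΔH_rxn = 9.2 kJ/mol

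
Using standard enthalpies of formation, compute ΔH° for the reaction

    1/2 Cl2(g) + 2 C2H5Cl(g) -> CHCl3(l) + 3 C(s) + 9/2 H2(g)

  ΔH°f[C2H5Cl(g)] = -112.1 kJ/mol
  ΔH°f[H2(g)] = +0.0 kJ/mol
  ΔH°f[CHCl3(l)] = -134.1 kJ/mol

ΔH°rxn = Σ nΔHf°(products) − Σ nΔHf°(reactants).
Products: 1·(-134.1) + 3·(+0.0) + 9/2·(+0.0) = -134.1
Reactants: 1/2·(+0.0) + 2·(-112.1) = -224.2
ΔH° = (-134.1) − (-224.2) = 90.1 kJ/mol

ΔH° = 90.1 kJ/mol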